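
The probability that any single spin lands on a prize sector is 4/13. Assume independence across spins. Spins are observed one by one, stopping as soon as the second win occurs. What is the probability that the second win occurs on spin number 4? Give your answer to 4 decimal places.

0.1361

Y = trial on which the second success occurs; negative binomial, r=2, p=0.307692.
P(Y=4) = C(3,1) · p^2 · (1−p)^2
= 3 · 0.094675 · 0.47929 = 0.136130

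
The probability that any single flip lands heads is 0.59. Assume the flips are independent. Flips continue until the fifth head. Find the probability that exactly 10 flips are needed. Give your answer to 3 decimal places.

Y = trial on which the fifth success occurs; negative binomial, r=5, p=0.59.
P(Y=10) = C(9,4) · p^5 · (1−p)^5
= 126 · 0.071492 · 0.011586 = 0.10436

0.104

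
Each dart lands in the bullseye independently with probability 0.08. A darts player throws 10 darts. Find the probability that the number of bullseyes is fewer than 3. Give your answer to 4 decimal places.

X ~ Binomial(10, 0.08); P(X ≤ 2) = Σ C(10,k) p^k (1−p)^(10−k) over k:
  k=0: C(10,0)·0.08^0·0.92^10 = 0.434388
  k=1: C(10,1)·0.08^1·0.92^9 = 0.377729
  k=2: C(10,2)·0.08^2·0.92^8 = 0.147807
Total = 0.959925

0.9599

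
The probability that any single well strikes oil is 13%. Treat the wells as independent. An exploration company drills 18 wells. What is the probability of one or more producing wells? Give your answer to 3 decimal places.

P(at least one) = 1 − P(none) = 1 − (1 − 0.13)^18
= 1 − 0.08154 = 0.91846

0.918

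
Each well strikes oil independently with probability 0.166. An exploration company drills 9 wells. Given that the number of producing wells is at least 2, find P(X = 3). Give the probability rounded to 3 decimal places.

X ~ Binomial(9, 0.166). Want P(X=3 | X≥2) = P(X=3) / P(X≥2).
P(X=3) = C(9,3)·0.166^3·0.834^6 = 0.12930
P(X≥2) = 1 − 0.19521 − 0.34969 = 0.45511
Ratio = 0.12930 / 0.45511 = 0.28411

0.284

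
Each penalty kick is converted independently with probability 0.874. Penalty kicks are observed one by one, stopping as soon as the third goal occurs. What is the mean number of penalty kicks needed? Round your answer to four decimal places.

Y = total penalty kicks until the third success; negative binomial with r=3, p=0.874.
E[Y] = r / p = 3 / 0.874 = 3.432494

3.4325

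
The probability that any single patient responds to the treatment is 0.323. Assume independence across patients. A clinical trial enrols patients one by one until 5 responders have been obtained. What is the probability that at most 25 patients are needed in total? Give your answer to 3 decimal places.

0.943

Finishing within 25 patients ⇔ at least 5 successes in the first 25. With X ~ Binomial(25, 0.323), P(Y ≤ 25) = 1 − P(X ≤ 4).
  k=0: C(25,0)·0.323^0·0.677^25 = 0.00006
  k=1: C(25,1)·0.323^1·0.677^24 = 0.00069
  k=2: C(25,2)·0.323^2·0.677^23 = 0.00397
  k=3: C(25,3)·0.323^3·0.677^22 = 0.01453
  k=4: C(25,4)·0.323^4·0.677^21 = 0.03813
1 − 0.05738 = 0.94262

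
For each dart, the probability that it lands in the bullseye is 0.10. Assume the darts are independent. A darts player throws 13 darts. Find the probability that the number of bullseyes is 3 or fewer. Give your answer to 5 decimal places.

0.96584

X ~ Binomial(13, 0.10); P(X ≤ 3) = Σ C(13,k) p^k (1−p)^(13−k) over k:
  k=0: C(13,0)·0.10^0·0.90^13 = 0.2541866
  k=1: C(13,1)·0.10^1·0.90^12 = 0.3671584
  k=2: C(13,2)·0.10^2·0.90^11 = 0.2447723
  k=3: C(13,3)·0.10^3·0.90^10 = 0.0997220
Total = 0.9658393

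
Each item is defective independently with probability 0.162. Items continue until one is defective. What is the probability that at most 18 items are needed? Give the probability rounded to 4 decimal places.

0.9585

Y = number of items to the first success; geometric, p = 0.162.
P(Y ≤ 18) = 1 − (1−p)^18 = 1 − 0.041533 = 0.958467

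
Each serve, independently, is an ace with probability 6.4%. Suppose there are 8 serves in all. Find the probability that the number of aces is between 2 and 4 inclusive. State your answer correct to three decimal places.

X ~ Binomial(8, 0.064); P(2 ≤ X ≤ 4) = Σ C(8,k) p^k (1−p)^(8−k) over k:
  k=2: C(8,2)·0.064^2·0.936^6 = 0.07712
  k=3: C(8,3)·0.064^3·0.936^5 = 0.01055
  k=4: C(8,4)·0.064^4·0.936^4 = 0.00090
Total = 0.08857

0.089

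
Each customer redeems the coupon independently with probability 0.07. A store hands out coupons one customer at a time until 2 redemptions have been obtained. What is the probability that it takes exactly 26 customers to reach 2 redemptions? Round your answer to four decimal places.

Y = trial on which the second success occurs; negative binomial, r=2, p=0.07.
P(Y=26) = C(25,1) · p^2 · (1−p)^24
= 25 · 0.0049 · 0.17522 = 0.021465

0.0215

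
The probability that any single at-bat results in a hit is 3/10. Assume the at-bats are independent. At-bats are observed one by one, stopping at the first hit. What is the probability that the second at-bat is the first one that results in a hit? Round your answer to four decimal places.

0.2100

Geometric (trials to first success), p = 0.30.
P(Y = 2) = (1−p)^1 · p = 0.7 · 0.30 = 0.210000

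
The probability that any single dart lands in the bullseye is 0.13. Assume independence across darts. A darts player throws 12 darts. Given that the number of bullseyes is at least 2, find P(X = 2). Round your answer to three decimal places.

X ~ Binomial(12, 0.13). Want P(X=2 | X≥2) = P(X=2) / P(X≥2).
P(X=2) = C(12,2)·0.13^2·0.87^10 = 0.27709
P(X≥2) = 1 − 0.18803 − 0.33716 = 0.47481
Ratio = 0.27709 / 0.47481 = 0.58359

0.584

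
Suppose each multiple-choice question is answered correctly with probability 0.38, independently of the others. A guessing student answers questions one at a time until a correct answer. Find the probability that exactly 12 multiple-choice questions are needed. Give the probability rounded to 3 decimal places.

Geometric (trials to first success), p = 0.38.
P(Y = 12) = (1−p)^11 · p = 0.0052037 · 0.38 = 0.00198

0.002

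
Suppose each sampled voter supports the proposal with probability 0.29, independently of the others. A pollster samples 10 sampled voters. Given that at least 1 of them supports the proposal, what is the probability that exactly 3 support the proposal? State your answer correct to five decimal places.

X ~ Binomial(10, 0.29). Want P(X=3 | X≥1) = P(X=3) / P(X≥1).
P(X=3) = C(10,3)·0.29^3·0.71^7 = 0.2661851
P(X≥1) = 1 − 0.0325524 = 0.9674476
Ratio = 0.2661851 / 0.9674476 = 0.2751416

0.27514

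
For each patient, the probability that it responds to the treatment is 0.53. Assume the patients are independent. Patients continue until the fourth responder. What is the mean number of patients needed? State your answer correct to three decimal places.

7.547

Y = total patients until the fourth success; negative binomial with r=4, p=0.53.
E[Y] = r / p = 4 / 0.53 = 7.54717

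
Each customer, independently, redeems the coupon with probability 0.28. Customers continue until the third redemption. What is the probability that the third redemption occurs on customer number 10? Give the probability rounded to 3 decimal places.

Y = trial on which the third success occurs; negative binomial, r=3, p=0.28.
P(Y=10) = C(9,2) · p^3 · (1−p)^7
= 36 · 0.021952 · 0.10031 = 0.07927

0.079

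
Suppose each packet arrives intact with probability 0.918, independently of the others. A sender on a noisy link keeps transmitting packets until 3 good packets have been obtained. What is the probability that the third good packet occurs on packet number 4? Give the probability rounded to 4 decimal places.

0.1903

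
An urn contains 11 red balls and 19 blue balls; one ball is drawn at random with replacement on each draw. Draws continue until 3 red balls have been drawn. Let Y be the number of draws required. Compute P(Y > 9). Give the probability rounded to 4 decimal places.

Needing more than 9 draws ⇔ fewer than 3 successes in the first 9. With X ~ Binomial(9, 0.366667), P(Y > 9) = P(X ≤ 2).
  k=0: C(9,0)·0.366667^0·0.633333^9 = 0.016394
  k=1: C(9,1)·0.366667^1·0.633333^8 = 0.085423
  k=2: C(9,2)·0.366667^2·0.633333^7 = 0.197821
P(X ≤ 2) = 0.299638

0.2996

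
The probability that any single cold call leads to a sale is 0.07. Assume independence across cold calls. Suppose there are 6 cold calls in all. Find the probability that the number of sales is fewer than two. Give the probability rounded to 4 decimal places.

X ~ Binomial(6, 0.07); P(X ≤ 1) = Σ C(6,k) p^k (1−p)^(6−k) over k:
  k=0: C(6,0)·0.07^0·0.93^6 = 0.646990
  k=1: C(6,1)·0.07^1·0.93^5 = 0.292189
Total = 0.939179

0.9392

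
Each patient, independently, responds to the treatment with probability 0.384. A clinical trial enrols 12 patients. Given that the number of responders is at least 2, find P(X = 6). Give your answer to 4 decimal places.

X ~ Binomial(12, 0.384). Want P(X=6 | X≥2) = P(X=6) / P(X≥2).
P(X=6) = C(12,6)·0.384^6·0.616^6 = 0.161862
P(X≥2) = 1 − 0.002985 − 0.022331 = 0.974684
Ratio = 0.161862 / 0.974684 = 0.166066

0.1661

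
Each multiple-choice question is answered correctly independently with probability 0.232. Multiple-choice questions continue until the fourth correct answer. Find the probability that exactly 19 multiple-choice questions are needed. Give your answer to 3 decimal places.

0.045

Y = trial on which the fourth success occurs; negative binomial, r=4, p=0.232.
P(Y=19) = C(18,3) · p^4 · (1−p)^15
= 816 · 0.002897 · 0.019073 = 0.04509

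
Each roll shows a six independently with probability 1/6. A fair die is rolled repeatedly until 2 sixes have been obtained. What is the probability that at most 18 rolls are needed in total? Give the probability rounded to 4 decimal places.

0.8272

Finishing within 18 rolls ⇔ at least 2 successes in the first 18. With X ~ Binomial(18, 0.166667), P(Y ≤ 18) = 1 − P(X ≤ 1).
  k=0: C(18,0)·0.166667^0·0.833333^18 = 0.037561
  k=1: C(18,1)·0.166667^1·0.833333^17 = 0.135220
1 − 0.172781 = 0.827219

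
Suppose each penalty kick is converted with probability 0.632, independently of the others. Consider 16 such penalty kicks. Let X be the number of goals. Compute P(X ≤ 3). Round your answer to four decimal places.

0.0004

X ~ Binomial(16, 0.632); P(X ≤ 3) = Σ C(16,k) p^k (1−p)^(16−k) over k:
  k=0: C(16,0)·0.632^0·0.368^16 = 0.000000
  k=1: C(16,1)·0.632^1·0.368^15 = 0.000003
  k=2: C(16,2)·0.632^2·0.368^14 = 0.000040
  k=3: C(16,3)·0.632^3·0.368^13 = 0.000321
Total = 0.000364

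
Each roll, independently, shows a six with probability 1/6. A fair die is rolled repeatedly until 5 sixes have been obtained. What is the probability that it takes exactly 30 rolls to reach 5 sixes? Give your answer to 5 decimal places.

Y = trial on which the fifth success occurs; negative binomial, r=5, p=0.166667.
P(Y=30) = C(29,4) · p^5 · (1−p)^25
= 23751 · 0.0001286 · 0.010483 = 0.0320180

0.03202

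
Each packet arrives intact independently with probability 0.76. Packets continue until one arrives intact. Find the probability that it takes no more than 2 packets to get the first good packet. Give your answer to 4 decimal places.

Y = number of packets to the first success; geometric, p = 0.76.
P(Y ≤ 2) = 1 − (1−p)^2 = 1 − 0.057600 = 0.942400

0.9424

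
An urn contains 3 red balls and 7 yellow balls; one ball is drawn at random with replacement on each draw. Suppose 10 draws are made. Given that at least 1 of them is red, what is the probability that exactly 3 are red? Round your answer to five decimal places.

0.27458

X ~ Binomial(10, 0.30). Want P(X=3 | X≥1) = P(X=3) / P(X≥1).
P(X=3) = C(10,3)·0.30^3·0.70^7 = 0.2668279
P(X≥1) = 1 − 0.0282475 = 0.9717525
Ratio = 0.2668279 / 0.9717525 = 0.2745843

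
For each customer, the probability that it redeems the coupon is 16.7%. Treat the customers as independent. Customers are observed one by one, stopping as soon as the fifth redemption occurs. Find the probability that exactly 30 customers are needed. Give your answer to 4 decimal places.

Y = trial on which the fifth success occurs; negative binomial, r=5, p=0.167.
P(Y=30) = C(29,4) · p^5 · (1−p)^25
= 23751 · 0.00012989 · 0.010378 = 0.032018

0.0320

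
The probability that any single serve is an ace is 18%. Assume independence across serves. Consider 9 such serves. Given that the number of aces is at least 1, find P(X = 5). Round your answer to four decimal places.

X ~ Binomial(9, 0.18). Want P(X=5 | X≥1) = P(X=5) / P(X≥1).
P(X=5) = C(9,5)·0.18^5·0.82^4 = 0.010764
P(X≥1) = 1 − 0.167620 = 0.832380
Ratio = 0.010764 / 0.832380 = 0.012932

0.0129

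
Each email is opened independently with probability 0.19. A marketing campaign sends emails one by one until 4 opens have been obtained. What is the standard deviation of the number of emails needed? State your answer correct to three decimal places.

9.474

Y = total emails until the fourth success; negative binomial with r=4, p=0.19.
SD(Y) = √[r(1−p)/p²] = √(89.75069) = 9.47368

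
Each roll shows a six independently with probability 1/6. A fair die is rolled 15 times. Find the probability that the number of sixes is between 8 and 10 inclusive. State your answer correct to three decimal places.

0.001

X ~ Binomial(15, 0.166667); P(8 ≤ X ≤ 10) = Σ C(15,k) p^k (1−p)^(15−k) over k:
  k=8: C(15,8)·0.166667^8·0.833333^7 = 0.00107
  k=9: C(15,9)·0.166667^9·0.833333^6 = 0.00017
  k=10: C(15,10)·0.166667^10·0.833333^5 = 0.00002
Total = 0.00126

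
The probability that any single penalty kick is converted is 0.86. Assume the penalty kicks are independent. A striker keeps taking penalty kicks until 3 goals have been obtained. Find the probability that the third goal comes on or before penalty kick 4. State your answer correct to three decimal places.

Finishing within 4 penalty kicks ⇔ at least 3 successes in the first 4. With X ~ Binomial(4, 0.86), P(Y ≤ 4) = 1 − P(X ≤ 2).
  k=0: C(4,0)·0.86^0·0.14^4 = 0.00038
  k=1: C(4,1)·0.86^1·0.14^3 = 0.00944
  k=2: C(4,2)·0.86^2·0.14^2 = 0.08698
1 − 0.09680 = 0.90320

0.903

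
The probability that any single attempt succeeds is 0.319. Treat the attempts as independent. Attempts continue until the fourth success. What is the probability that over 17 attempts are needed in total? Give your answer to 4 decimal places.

Needing more than 17 attempts ⇔ fewer than 4 successes in the first 17. With X ~ Binomial(17, 0.319), P(Y > 17) = P(X ≤ 3).
  k=0: C(17,0)·0.319^0·0.681^17 = 0.001457
  k=1: C(17,1)·0.319^1·0.681^16 = 0.011604
  k=2: C(17,2)·0.319^2·0.681^15 = 0.043484
  k=3: C(17,3)·0.319^3·0.681^14 = 0.101845
P(X ≤ 3) = 0.158390

0.1584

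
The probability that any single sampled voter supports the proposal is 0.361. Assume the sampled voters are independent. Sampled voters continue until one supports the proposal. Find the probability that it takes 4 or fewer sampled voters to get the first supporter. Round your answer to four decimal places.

0.8333

Y = number of sampled voters to the first success; geometric, p = 0.361.
P(Y ≤ 4) = 1 − (1−p)^4 = 1 − 0.166726 = 0.833274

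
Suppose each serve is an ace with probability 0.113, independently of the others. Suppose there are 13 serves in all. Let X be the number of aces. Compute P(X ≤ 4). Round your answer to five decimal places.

X ~ Binomial(13, 0.113); P(X ≤ 4) = Σ C(13,k) p^k (1−p)^(13−k) over k:
  k=0: C(13,0)·0.113^0·0.887^13 = 0.2103813
  k=1: C(13,1)·0.113^1·0.887^12 = 0.3484217
  k=2: C(13,2)·0.113^2·0.887^11 = 0.2663246
  k=3: C(13,3)·0.113^3·0.887^10 = 0.1244049
  k=4: C(13,4)·0.113^4·0.887^9 = 0.0396216
Total = 0.9891542

0.98915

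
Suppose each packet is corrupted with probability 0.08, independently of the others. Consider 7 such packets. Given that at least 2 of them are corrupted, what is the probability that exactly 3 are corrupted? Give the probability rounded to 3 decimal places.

X ~ Binomial(7, 0.08). Want P(X=3 | X≥2) = P(X=3) / P(X≥2).
P(X=3) = C(7,3)·0.08^3·0.92^4 = 0.01284
P(X≥2) = 1 − 0.55785 − 0.33956 = 0.10259
Ratio = 0.01284 / 0.10259 = 0.12513

0.125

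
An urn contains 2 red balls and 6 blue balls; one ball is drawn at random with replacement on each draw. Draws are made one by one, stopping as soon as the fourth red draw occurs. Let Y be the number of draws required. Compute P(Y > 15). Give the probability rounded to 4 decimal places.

0.4613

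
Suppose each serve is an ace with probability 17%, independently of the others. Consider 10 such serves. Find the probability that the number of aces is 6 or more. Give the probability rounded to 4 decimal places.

0.0027

X ~ Binomial(10, 0.17); P(X ≥ 6) = Σ C(10,k) p^k (1−p)^(10−k) over k:
  k=6: C(10,6)·0.17^6·0.83^4 = 0.002406
  k=7: C(10,7)·0.17^7·0.83^3 = 0.000282
  k=8: C(10,8)·0.17^8·0.83^2 = 0.000022
  k=9: C(10,9)·0.17^9·0.83^1 = 0.000001
  k=10: C(10,10)·0.17^10·0.83^0 = 0.000000
Total = 0.002710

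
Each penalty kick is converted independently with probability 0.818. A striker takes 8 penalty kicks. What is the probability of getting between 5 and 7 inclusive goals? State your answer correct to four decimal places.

X ~ Binomial(8, 0.818); P(5 ≤ X ≤ 7) = Σ C(8,k) p^k (1−p)^(8−k) over k:
  k=5: C(8,5)·0.818^5·0.182^3 = 0.123643
  k=6: C(8,6)·0.818^6·0.182^2 = 0.277857
  k=7: C(8,7)·0.818^7·0.182^1 = 0.356808
Total = 0.758307

0.7583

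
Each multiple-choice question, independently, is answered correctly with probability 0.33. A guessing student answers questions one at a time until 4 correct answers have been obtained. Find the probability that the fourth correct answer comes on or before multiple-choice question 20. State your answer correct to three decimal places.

Finishing within 20 multiple-choice questions ⇔ at least 4 successes in the first 20. With X ~ Binomial(20, 0.33), P(Y ≤ 20) = 1 − P(X ≤ 3).
  k=0: C(20,0)·0.33^0·0.67^20 = 0.00033
  k=1: C(20,1)·0.33^1·0.67^19 = 0.00327
  k=2: C(20,2)·0.33^2·0.67^18 = 0.01532
  k=3: C(20,3)·0.33^3·0.67^17 = 0.04526
1 − 0.06418 = 0.93582

0.936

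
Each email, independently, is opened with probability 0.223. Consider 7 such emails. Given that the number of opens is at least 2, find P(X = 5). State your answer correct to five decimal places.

X ~ Binomial(7, 0.223). Want P(X=5 | X≥2) = P(X=5) / P(X≥2).
P(X=5) = C(7,5)·0.223^5·0.777^2 = 0.0069917
P(X≥2) = 1 − 0.1709807 − 0.3435018 = 0.4855175
Ratio = 0.0069917 / 0.4855175 = 0.0144006

0.01440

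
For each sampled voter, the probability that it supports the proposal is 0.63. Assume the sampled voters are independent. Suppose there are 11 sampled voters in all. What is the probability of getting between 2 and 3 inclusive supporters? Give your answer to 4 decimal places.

X ~ Binomial(11, 0.63); P(2 ≤ X ≤ 3) = Σ C(11,k) p^k (1−p)^(11−k) over k:
  k=2: C(11,2)·0.63^2·0.37^9 = 0.002837
  k=3: C(11,3)·0.63^3·0.37^8 = 0.014492
Total = 0.017329

0.0173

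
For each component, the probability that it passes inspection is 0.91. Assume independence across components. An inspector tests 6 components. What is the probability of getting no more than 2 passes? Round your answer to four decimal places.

0.0008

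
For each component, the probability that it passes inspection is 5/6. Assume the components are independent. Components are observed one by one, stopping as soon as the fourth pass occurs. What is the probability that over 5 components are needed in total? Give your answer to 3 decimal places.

Needing more than 5 components ⇔ fewer than 4 successes in the first 5. With X ~ Binomial(5, 0.833333), P(Y > 5) = P(X ≤ 3).
  k=0: C(5,0)·0.833333^0·0.166667^5 = 0.00013
  k=1: C(5,1)·0.833333^1·0.166667^4 = 0.00322
  k=2: C(5,2)·0.833333^2·0.166667^3 = 0.03215
  k=3: C(5,3)·0.833333^3·0.166667^2 = 0.16075
P(X ≤ 3) = 0.19624

0.196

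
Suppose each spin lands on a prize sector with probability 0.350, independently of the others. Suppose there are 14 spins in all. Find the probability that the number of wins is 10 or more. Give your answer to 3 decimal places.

X ~ Binomial(14, 0.35); P(X ≥ 10) = Σ C(14,k) p^k (1−p)^(14−k) over k:
  k=10: C(14,10)·0.35^10·0.65^4 = 0.00493
  k=11: C(14,11)·0.35^11·0.65^3 = 0.00097
  k=12: C(14,12)·0.35^12·0.65^2 = 0.00013
  k=13: C(14,13)·0.35^13·0.65^1 = 0.00001
  k=14: C(14,14)·0.35^14·0.65^0 = 0.00000
Total = 0.00604

0.006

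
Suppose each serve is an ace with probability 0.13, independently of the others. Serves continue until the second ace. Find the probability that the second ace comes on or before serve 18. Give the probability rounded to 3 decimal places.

0.699

Finishing within 18 serves ⇔ at least 2 successes in the first 18. With X ~ Binomial(18, 0.13), P(Y ≤ 18) = 1 − P(X ≤ 1).
  k=0: C(18,0)·0.13^0·0.87^18 = 0.08154
  k=1: C(18,1)·0.13^1·0.87^17 = 0.21930
1 − 0.30084 = 0.69916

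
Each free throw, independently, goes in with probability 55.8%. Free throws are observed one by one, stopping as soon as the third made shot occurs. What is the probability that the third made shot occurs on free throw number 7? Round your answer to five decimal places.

Y = trial on which the third success occurs; negative binomial, r=3, p=0.558.
P(Y=7) = C(6,2) · p^3 · (1−p)^4
= 15 · 0.17374 · 0.038167 = 0.0994679

0.09947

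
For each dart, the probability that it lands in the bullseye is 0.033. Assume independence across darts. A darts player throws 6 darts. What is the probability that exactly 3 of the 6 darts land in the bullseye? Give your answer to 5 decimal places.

0.00065

X ~ Binomial(n=6, p=0.033).
P(X=3) = C(6,3) · p^3 · (1−p)^3
= 20 · 3.5937e-05 · 0.90423 = 0.0006499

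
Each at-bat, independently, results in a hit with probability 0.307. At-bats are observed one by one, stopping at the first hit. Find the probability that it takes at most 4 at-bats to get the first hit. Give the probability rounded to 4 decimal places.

0.7694

Y = number of at-bats to the first success; geometric, p = 0.307.
P(Y ≤ 4) = 1 − (1−p)^4 = 1 − 0.230639 = 0.769361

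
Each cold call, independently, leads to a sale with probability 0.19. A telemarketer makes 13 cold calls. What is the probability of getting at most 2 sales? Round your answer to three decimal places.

0.539

X ~ Binomial(13, 0.19); P(X ≤ 2) = Σ C(13,k) p^k (1−p)^(13−k) over k:
  k=0: C(13,0)·0.19^0·0.81^13 = 0.06461
  k=1: C(13,1)·0.19^1·0.81^12 = 0.19702
  k=2: C(13,2)·0.19^2·0.81^11 = 0.27729
Total = 0.53893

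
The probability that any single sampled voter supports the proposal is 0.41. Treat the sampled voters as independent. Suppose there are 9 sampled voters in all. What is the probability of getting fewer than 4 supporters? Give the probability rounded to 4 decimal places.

X ~ Binomial(9, 0.41); P(X ≤ 3) = Σ C(9,k) p^k (1−p)^(9−k) over k:
  k=0: C(9,0)·0.41^0·0.59^9 = 0.008663
  k=1: C(9,1)·0.41^1·0.59^8 = 0.054180
  k=2: C(9,2)·0.41^2·0.59^7 = 0.150603
  k=3: C(9,3)·0.41^3·0.59^6 = 0.244198
Total = 0.457645

0.4576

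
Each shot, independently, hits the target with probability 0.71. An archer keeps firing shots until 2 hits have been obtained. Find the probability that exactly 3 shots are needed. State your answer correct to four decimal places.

Y = trial on which the second success occurs; negative binomial, r=2, p=0.71.
P(Y=3) = C(2,1) · p^2 · (1−p)^1
= 2 · 0.5041 · 0.29 = 0.292378

0.2924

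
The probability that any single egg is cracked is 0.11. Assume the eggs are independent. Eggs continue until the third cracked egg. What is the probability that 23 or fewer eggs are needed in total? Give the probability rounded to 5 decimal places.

Finishing within 23 eggs ⇔ at least 3 successes in the first 23. With X ~ Binomial(23, 0.11), P(Y ≤ 23) = 1 − P(X ≤ 2).
  k=0: C(23,0)·0.11^0·0.89^23 = 0.0685441
  k=1: C(23,1)·0.11^1·0.89^22 = 0.1948501
  k=2: C(23,2)·0.11^2·0.89^21 = 0.2649086
1 − 0.5283028 = 0.4716972

0.47170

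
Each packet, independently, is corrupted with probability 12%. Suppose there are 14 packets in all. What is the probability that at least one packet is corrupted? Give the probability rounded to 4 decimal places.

0.8330

P(at least one) = 1 − P(none) = 1 − (1 − 0.12)^14
= 1 − 0.167016 = 0.832984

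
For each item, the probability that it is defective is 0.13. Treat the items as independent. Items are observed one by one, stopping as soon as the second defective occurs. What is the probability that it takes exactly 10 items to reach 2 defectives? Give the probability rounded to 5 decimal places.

0.04992

Y = trial on which the second success occurs; negative binomial, r=2, p=0.13.
P(Y=10) = C(9,1) · p^2 · (1−p)^8
= 9 · 0.0169 · 0.32821 = 0.0499210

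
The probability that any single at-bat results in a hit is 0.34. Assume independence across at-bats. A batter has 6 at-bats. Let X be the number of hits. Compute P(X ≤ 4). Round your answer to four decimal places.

0.9805

X ~ Binomial(6, 0.34); P(X ≤ 4) = Σ C(6,k) p^k (1−p)^(6−k) over k:
  k=0: C(6,0)·0.34^0·0.66^6 = 0.082654
  k=1: C(6,1)·0.34^1·0.66^5 = 0.255476
  k=2: C(6,2)·0.34^2·0.66^4 = 0.329022
  k=3: C(6,3)·0.34^3·0.66^3 = 0.225995
  k=4: C(6,4)·0.34^4·0.66^2 = 0.087316
Total = 0.980463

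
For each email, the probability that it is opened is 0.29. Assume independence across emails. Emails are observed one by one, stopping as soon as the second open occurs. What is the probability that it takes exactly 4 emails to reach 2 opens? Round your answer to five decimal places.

0.12718

Y = trial on which the second success occurs; negative binomial, r=2, p=0.29.
P(Y=4) = C(3,1) · p^2 · (1−p)^2
= 3 · 0.0841 · 0.5041 = 0.1271844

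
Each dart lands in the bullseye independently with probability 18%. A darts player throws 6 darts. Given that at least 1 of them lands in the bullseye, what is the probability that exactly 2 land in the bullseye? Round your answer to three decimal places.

X ~ Binomial(6, 0.18). Want P(X=2 | X≥1) = P(X=2) / P(X≥1).
P(X=2) = C(6,2)·0.18^2·0.82^4 = 0.21973
P(X≥1) = 1 − 0.30401 = 0.69599
Ratio = 0.21973 / 0.69599 = 0.31571

0.316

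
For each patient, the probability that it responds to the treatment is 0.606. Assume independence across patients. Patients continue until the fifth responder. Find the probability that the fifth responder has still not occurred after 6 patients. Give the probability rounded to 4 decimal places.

Needing more than 6 patients ⇔ fewer than 5 successes in the first 6. With X ~ Binomial(6, 0.606), P(Y > 6) = P(X ≤ 4).
  k=0: C(6,0)·0.606^0·0.394^6 = 0.003741
  k=1: C(6,1)·0.606^1·0.394^5 = 0.034523
  k=2: C(6,2)·0.606^2·0.394^4 = 0.132746
  k=3: C(6,3)·0.606^3·0.394^3 = 0.272230
  k=4: C(6,4)·0.606^4·0.394^2 = 0.314032
P(X ≤ 4) = 0.757272

0.7573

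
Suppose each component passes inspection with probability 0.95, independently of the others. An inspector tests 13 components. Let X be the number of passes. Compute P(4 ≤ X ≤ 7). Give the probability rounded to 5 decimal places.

X ~ Binomial(13, 0.95); P(4 ≤ X ≤ 7) = Σ C(13,k) p^k (1−p)^(13−k) over k:
  k=4: C(13,4)·0.95^4·0.05^9 = 0.0000000
  k=5: C(13,5)·0.95^5·0.05^8 = 0.0000000
  k=6: C(13,6)·0.95^6·0.05^7 = 0.0000010
  k=7: C(13,7)·0.95^7·0.05^6 = 0.0000187
Total = 0.0000197

0.00002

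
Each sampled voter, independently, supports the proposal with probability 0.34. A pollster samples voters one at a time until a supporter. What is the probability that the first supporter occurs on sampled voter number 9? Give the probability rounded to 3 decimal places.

0.012

Geometric (trials to first success), p = 0.34.
P(Y = 9) = (1−p)^8 · p = 0.036004 · 0.34 = 0.01224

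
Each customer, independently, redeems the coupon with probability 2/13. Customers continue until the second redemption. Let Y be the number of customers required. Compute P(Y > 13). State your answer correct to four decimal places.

0.3834

Needing more than 13 customers ⇔ fewer than 2 successes in the first 13. With X ~ Binomial(13, 0.153846), P(Y > 13) = P(X ≤ 1).
  k=0: C(13,0)·0.153846^0·0.846154^13 = 0.113983
  k=1: C(13,1)·0.153846^1·0.846154^12 = 0.269415
P(X ≤ 1) = 0.383398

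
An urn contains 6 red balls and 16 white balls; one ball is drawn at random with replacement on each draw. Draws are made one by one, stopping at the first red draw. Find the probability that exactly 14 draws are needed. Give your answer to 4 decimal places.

0.0043

Geometric (trials to first success), p = 0.272727.
P(Y = 14) = (1−p)^13 · p = 0.015924 · 0.272727 = 0.004343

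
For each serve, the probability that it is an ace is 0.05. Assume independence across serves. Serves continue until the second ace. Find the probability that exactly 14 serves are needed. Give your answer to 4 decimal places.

0.0176

Y = trial on which the second success occurs; negative binomial, r=2, p=0.05.
P(Y=14) = C(13,1) · p^2 · (1−p)^12
= 13 · 0.0025 · 0.54036 = 0.017562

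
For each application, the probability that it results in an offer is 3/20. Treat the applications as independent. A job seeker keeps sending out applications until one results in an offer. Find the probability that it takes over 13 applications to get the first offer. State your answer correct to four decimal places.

0.1209

Y = number of applications to the first success; geometric, p = 0.15.
P(Y > 13) = P(first 13 all fail) = (1−p)^13 = 0.120905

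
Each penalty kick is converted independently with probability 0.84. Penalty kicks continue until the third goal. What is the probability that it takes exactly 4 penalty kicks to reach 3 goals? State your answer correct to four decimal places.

Y = trial on which the third success occurs; negative binomial, r=3, p=0.84.
P(Y=4) = C(3,2) · p^3 · (1−p)^1
= 3 · 0.5927 · 0.16 = 0.284498

0.2845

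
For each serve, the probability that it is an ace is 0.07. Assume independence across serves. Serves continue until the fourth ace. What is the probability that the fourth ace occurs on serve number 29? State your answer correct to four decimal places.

0.0128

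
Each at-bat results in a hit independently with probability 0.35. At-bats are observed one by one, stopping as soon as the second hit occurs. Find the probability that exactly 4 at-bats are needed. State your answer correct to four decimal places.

0.1553

Y = trial on which the second success occurs; negative binomial, r=2, p=0.35.
P(Y=4) = C(3,1) · p^2 · (1−p)^2
= 3 · 0.1225 · 0.4225 = 0.155269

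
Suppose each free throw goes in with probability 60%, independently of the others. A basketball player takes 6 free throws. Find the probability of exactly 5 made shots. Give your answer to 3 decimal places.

X ~ Binomial(n=6, p=0.60).
P(X=5) = C(6,5) · p^5 · (1−p)^1
= 6 · 0.07776 · 0.4 = 0.18662

0.187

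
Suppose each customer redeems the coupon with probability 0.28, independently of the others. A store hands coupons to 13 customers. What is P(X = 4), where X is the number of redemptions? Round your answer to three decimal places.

X ~ Binomial(n=13, p=0.28).
P(X=4) = C(13,4) · p^4 · (1−p)^9
= 715 · 0.0061466 · 0.051999 = 0.22852

0.229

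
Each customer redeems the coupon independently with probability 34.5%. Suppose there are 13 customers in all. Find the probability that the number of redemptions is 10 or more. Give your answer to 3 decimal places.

0.002

X ~ Binomial(13, 0.345); P(X ≥ 10) = Σ C(13,k) p^k (1−p)^(13−k) over k:
  k=10: C(13,10)·0.345^10·0.655^3 = 0.00192
  k=11: C(13,11)·0.345^11·0.655^2 = 0.00028
  k=12: C(13,12)·0.345^12·0.655^1 = 0.00002
  k=13: C(13,13)·0.345^13·0.655^0 = 0.00000
Total = 0.00222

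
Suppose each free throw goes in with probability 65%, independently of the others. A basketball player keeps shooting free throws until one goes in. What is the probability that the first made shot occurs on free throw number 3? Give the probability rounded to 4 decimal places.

0.0796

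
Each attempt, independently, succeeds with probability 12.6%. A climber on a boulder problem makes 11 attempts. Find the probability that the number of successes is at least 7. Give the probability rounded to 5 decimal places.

0.00010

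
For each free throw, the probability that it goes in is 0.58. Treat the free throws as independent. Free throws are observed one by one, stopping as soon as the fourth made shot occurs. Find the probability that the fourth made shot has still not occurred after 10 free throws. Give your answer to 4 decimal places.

Needing more than 10 free throws ⇔ fewer than 4 successes in the first 10. With X ~ Binomial(10, 0.58), P(Y > 10) = P(X ≤ 3).
  k=0: C(10,0)·0.58^0·0.42^10 = 0.000171
  k=1: C(10,1)·0.58^1·0.42^9 = 0.002359
  k=2: C(10,2)·0.58^2·0.42^8 = 0.014658
  k=3: C(10,3)·0.58^3·0.42^7 = 0.053977
P(X ≤ 3) = 0.071164

0.0712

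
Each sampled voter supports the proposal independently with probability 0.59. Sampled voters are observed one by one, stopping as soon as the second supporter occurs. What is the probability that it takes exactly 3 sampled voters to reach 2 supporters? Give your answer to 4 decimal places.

0.2854

Y = trial on which the second success occurs; negative binomial, r=2, p=0.59.
P(Y=3) = C(2,1) · p^2 · (1−p)^1
= 2 · 0.3481 · 0.41 = 0.285442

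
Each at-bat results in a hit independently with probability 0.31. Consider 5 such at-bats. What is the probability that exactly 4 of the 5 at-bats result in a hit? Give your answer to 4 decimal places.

0.0319

X ~ Binomial(n=5, p=0.31).
P(X=4) = C(5,4) · p^4 · (1−p)^1
= 5 · 0.0092352 · 0.69 = 0.031861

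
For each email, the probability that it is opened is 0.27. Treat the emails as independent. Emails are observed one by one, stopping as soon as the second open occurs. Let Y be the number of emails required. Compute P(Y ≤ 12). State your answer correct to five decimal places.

Finishing within 12 emails ⇔ at least 2 successes in the first 12. With X ~ Binomial(12, 0.27), P(Y ≤ 12) = 1 − P(X ≤ 1).
  k=0: C(12,0)·0.27^0·0.73^12 = 0.0229020
  k=1: C(12,1)·0.27^1·0.73^11 = 0.1016474
1 − 0.1245495 = 0.8754505

0.87545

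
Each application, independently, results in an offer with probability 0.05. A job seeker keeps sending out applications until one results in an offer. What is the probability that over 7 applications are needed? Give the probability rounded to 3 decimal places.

0.698

Y = number of applications to the first success; geometric, p = 0.05.
P(Y > 7) = P(first 7 all fail) = (1−p)^7 = 0.69834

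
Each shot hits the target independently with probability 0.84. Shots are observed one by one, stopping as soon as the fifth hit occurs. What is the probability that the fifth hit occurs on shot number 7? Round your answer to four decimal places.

Y = trial on which the fifth success occurs; negative binomial, r=5, p=0.84.
P(Y=7) = C(6,4) · p^5 · (1−p)^2
= 15 · 0.41821 · 0.0256 = 0.160593

0.1606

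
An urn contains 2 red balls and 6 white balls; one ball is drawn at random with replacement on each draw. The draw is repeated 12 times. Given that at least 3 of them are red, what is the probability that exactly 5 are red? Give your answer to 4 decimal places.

0.1694

X ~ Binomial(12, 0.25). Want P(X=5 | X≥3) = P(X=5) / P(X≥3).
P(X=5) = C(12,5)·0.25^5·0.75^7 = 0.103241
P(X≥3) = 1 − 0.031676 − 0.126705 − 0.232293 = 0.609325
Ratio = 0.103241 / 0.609325 = 0.169436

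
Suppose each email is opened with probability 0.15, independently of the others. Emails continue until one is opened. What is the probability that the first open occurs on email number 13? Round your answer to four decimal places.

Geometric (trials to first success), p = 0.15.
P(Y = 13) = (1−p)^12 · p = 0.14224 · 0.15 = 0.021336

0.0213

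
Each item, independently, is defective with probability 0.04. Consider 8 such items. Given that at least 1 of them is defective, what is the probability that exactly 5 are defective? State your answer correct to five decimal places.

0.00002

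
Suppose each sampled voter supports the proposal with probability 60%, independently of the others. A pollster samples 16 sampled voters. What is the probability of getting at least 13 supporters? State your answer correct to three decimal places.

X ~ Binomial(16, 0.60); P(X ≥ 13) = Σ C(16,k) p^k (1−p)^(16−k) over k:
  k=13: C(16,13)·0.60^13·0.40^3 = 0.04681
  k=14: C(16,14)·0.60^14·0.40^2 = 0.01505
  k=15: C(16,15)·0.60^15·0.40^1 = 0.00301
  k=16: C(16,16)·0.60^16·0.40^0 = 0.00028
Total = 0.06515

0.065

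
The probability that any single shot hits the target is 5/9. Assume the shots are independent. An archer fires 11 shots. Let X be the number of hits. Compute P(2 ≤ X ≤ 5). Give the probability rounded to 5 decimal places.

X ~ Binomial(11, 0.555556); P(2 ≤ X ≤ 5) = Σ C(11,k) p^k (1−p)^(11−k) over k:
  k=2: C(11,2)·0.555556^2·0.444444^9 = 0.0114862
  k=3: C(11,3)·0.555556^3·0.444444^8 = 0.0430731
  k=4: C(11,4)·0.555556^4·0.444444^7 = 0.1076828
  k=5: C(11,5)·0.555556^5·0.444444^6 = 0.1884449
Total = 0.3506869

0.35069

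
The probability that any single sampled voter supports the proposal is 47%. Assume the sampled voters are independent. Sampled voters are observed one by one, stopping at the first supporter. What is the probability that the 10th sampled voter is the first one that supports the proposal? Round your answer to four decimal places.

0.0016

Geometric (trials to first success), p = 0.47.
P(Y = 10) = (1−p)^9 · p = 0.0032998 · 0.47 = 0.001551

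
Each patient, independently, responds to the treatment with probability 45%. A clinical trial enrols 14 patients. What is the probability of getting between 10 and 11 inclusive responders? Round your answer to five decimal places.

X ~ Binomial(14, 0.45); P(10 ≤ X ≤ 11) = Σ C(14,k) p^k (1−p)^(14−k) over k:
  k=10: C(14,10)·0.45^10·0.55^4 = 0.0311896
  k=11: C(14,11)·0.45^11·0.55^3 = 0.0092796
Total = 0.0404692

0.04047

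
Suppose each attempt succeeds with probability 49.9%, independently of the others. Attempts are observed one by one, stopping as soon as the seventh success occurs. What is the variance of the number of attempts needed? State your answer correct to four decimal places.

14.0843

Y = total attempts until the seventh success; negative binomial with r=7, p=0.499.
Var(Y) = r(1−p)/p² = 7·0.501 / 0.499² = 14.084281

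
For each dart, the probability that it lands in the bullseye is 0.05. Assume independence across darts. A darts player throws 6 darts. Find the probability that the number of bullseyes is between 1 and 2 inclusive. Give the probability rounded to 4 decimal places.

0.2627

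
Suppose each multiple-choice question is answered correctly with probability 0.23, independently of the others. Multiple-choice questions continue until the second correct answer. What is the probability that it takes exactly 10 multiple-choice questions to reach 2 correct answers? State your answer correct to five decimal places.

0.05883

Y = trial on which the second success occurs; negative binomial, r=2, p=0.23.
P(Y=10) = C(9,1) · p^2 · (1−p)^8
= 9 · 0.0529 · 0.12357 = 0.0588334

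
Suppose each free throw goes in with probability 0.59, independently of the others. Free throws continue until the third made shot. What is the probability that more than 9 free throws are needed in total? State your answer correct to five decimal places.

0.02897

Needing more than 9 free throws ⇔ fewer than 3 successes in the first 9. With X ~ Binomial(9, 0.59), P(Y > 9) = P(X ≤ 2).
  k=0: C(9,0)·0.59^0·0.41^9 = 0.0003274
  k=1: C(9,1)·0.59^1·0.41^8 = 0.0042400
  k=2: C(9,2)·0.59^2·0.41^7 = 0.0244058
P(X ≤ 2) = 0.0289732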